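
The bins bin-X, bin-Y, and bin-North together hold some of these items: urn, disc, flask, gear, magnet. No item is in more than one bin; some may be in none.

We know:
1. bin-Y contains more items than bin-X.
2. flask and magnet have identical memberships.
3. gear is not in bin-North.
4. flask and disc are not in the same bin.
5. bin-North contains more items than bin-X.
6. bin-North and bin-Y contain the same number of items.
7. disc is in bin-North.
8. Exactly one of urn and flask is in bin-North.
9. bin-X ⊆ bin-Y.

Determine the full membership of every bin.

bin-X = {}; bin-Y = {flask, magnet}; bin-North = {disc, urn}

From (3): gear ∉ bin-North.
From (7): disc ∈ bin-North.
(4): flask ∉ bin-North.
(8) (exactly one): urn ∈ bin-North.
(2): magnet matches flask: magnet ∉ bin-North.
Suppose flask ∈ bin-X: no assignment then satisfies all the clues, so flask ∉ bin-X.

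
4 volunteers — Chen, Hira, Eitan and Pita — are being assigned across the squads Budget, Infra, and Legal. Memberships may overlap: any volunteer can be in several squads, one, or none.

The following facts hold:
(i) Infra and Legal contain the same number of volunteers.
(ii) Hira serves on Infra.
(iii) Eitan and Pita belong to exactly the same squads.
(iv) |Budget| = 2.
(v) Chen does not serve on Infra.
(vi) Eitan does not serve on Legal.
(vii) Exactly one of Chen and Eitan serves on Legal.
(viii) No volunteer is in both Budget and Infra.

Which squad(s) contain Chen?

From (ii): Hira ∈ Infra.
From (v): Chen ∉ Infra.
From (vi): Eitan ∉ Legal.
(iii): Pita matches Eitan: Pita ∉ Legal.
(vii) (exactly one): Chen ∈ Legal.
(viii) (disjoint): Hira ∉ Budget.
Suppose Chen ∈ Budget: no assignment then satisfies all the clues, so Chen ∉ Budget.

Chen: Legal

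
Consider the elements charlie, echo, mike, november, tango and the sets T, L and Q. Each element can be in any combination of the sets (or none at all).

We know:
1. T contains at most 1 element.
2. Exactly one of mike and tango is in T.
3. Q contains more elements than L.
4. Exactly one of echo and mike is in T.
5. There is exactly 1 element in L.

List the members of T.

T = {mike}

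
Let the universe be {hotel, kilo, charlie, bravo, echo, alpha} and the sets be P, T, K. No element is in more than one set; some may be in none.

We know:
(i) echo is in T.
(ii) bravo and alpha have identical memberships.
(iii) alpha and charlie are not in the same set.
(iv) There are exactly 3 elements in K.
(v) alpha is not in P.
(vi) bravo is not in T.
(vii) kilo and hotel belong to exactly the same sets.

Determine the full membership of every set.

From (i): echo ∈ T.
From (v): alpha ∉ P.
From (vi): bravo ∉ T.
(ii): bravo matches alpha: bravo ∉ P.
(ii): alpha matches bravo: alpha ∉ T.
Suppose hotel ∈ P: no assignment then satisfies all the clues, so hotel ∉ P.

P = {}; T = {echo}; K = {charlie, hotel, kilo}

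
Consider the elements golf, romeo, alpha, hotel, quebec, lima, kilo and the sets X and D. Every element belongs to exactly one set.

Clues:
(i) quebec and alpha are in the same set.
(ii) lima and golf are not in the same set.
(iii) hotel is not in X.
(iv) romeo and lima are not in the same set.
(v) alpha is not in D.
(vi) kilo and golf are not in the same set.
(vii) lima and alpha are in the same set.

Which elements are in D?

D = {golf, hotel, romeo}

From (iii): hotel ∉ X.
From (v): alpha ∉ D.
(i): quebec matches alpha: quebec ∉ D.
(vii): lima matches alpha: lima ∉ D.
Only one set left: alpha ∈ X.
Only one set left: hotel ∈ D.
Only one set left: quebec ∈ X.
Only one set left: lima ∈ X.
(ii): golf ∉ X.
(iv): romeo ∉ X.
Only one set left: golf ∈ D.
Only one set left: kilo ∈ X.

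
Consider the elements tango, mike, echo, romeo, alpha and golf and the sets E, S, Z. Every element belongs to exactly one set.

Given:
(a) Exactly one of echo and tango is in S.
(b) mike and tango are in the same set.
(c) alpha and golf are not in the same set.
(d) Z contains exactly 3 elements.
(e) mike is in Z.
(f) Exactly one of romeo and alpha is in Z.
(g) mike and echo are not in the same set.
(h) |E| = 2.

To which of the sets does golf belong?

golf: E

From (e): mike ∈ Z.
(b): tango matches mike: tango ∉ E.
(b): tango matches mike: tango ∉ S.
(b): tango matches mike: tango ∈ Z.
(g): echo ∉ Z.
(a) (exactly one): echo ∈ S.
Suppose golf ∉ E: no assignment then satisfies all the clues, so golf ∈ E.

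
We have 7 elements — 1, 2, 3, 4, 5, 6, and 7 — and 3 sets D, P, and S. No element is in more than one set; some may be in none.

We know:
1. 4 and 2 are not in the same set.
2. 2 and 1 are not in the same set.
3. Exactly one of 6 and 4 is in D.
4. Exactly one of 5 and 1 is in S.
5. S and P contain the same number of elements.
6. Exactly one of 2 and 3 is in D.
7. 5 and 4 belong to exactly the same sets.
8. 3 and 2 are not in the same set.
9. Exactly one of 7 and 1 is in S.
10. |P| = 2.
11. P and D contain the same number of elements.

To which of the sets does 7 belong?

7: none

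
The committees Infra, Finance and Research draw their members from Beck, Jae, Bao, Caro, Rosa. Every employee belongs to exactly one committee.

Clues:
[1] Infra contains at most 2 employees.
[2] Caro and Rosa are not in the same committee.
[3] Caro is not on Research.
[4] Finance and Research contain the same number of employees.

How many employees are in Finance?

2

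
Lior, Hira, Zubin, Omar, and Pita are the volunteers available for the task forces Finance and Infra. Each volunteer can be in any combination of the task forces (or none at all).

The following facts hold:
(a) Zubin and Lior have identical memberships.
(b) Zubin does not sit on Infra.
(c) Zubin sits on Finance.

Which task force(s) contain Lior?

From (b): Zubin ∉ Infra.
From (c): Zubin ∈ Finance.
(a): Lior matches Zubin: Lior ∈ Finance.
(a): Lior matches Zubin: Lior ∉ Infra.

Lior: Finance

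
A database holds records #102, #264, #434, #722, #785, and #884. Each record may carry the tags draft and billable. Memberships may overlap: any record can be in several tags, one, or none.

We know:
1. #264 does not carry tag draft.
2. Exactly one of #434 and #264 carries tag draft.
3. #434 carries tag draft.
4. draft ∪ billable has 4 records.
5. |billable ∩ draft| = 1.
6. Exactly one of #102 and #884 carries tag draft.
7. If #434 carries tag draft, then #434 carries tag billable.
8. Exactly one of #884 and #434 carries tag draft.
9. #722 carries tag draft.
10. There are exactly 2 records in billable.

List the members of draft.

draft = {#102, #434, #722}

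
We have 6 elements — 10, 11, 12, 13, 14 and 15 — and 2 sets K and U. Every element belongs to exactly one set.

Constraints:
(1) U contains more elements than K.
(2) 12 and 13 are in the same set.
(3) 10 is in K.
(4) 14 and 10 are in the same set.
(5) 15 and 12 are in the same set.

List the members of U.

U = {11, 12, 13, 15}

From (3): 10 ∈ K.
(4): 14 matches 10: 14 ∈ K.
Suppose 11 ∉ U: no assignment then satisfies all the clues, so 11 ∈ U.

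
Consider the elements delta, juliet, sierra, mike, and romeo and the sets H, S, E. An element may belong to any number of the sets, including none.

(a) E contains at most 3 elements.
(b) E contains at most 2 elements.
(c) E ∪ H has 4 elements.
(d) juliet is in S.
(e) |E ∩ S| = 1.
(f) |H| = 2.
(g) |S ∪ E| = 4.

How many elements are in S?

3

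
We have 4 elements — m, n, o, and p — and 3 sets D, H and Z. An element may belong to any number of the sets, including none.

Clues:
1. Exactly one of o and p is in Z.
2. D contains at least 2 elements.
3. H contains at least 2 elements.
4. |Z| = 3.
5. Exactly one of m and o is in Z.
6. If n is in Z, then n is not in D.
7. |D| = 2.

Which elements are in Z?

Z = {m, n, p}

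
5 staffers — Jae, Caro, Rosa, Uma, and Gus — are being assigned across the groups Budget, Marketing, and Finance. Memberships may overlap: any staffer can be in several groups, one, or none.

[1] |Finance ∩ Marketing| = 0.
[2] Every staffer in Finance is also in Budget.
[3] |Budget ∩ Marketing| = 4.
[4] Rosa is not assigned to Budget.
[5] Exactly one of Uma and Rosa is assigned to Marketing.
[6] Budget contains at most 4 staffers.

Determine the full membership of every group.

Budget = {Caro, Gus, Jae, Uma}; Marketing = {Caro, Gus, Jae, Uma}; Finance = {}

From (4): Rosa ∉ Budget.
(2) contrapositive: Rosa ∉ Finance.
Suppose Jae ∉ Budget: no assignment then satisfies all the clues, so Jae ∈ Budget.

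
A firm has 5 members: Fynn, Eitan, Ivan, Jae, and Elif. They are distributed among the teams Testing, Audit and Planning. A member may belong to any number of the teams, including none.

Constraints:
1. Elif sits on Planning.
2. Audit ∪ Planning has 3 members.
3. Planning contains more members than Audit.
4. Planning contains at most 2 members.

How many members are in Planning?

From (1): Elif ∈ Planning.
Suppose Elif ∈ Audit: no assignment then satisfies all the clues, so Elif ∉ Audit.

2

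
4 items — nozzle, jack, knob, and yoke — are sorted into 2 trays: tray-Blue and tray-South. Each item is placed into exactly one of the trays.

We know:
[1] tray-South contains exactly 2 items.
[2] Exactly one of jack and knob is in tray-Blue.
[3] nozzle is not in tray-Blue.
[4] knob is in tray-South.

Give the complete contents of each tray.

tray-Blue = {jack, yoke}; tray-South = {knob, nozzle}

From (3): nozzle ∉ tray-Blue.
From (4): knob ∈ tray-South.
(2) (exactly one): jack ∈ tray-Blue.
Only one tray left: nozzle ∈ tray-South.
(1): tray-South already has 2, so the rest are out.
Only one tray left: yoke ∈ tray-Blue.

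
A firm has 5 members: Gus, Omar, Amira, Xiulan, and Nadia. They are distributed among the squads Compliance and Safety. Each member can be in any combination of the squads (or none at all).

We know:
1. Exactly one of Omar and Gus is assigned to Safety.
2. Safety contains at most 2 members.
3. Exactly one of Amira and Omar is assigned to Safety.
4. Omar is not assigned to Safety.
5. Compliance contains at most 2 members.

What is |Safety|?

From (4): Omar ∉ Safety.
(1) (exactly one): Gus ∈ Safety.
(3) (exactly one): Amira ∈ Safety.
(2): Safety already has 2, so the rest are out.

2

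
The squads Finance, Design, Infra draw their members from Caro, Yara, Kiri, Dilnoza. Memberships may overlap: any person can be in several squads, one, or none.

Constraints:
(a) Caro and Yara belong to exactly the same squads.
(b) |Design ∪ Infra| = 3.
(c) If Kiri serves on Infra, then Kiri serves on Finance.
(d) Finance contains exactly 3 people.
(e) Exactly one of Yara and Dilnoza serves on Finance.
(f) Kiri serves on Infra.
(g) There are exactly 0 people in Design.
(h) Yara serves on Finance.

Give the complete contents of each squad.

Finance = {Caro, Kiri, Yara}; Design = {}; Infra = {Caro, Kiri, Yara}

From (f): Kiri ∈ Infra.
From (h): Yara ∈ Finance.
(a): Caro matches Yara: Caro ∈ Finance.
(c): Kiri ∈ Finance.
(d): Finance already has 3, so the rest are out.
(g): Design already has 0, so the rest are out.
Suppose Caro ∉ Infra: no assignment then satisfies all the clues, so Caro ∈ Infra.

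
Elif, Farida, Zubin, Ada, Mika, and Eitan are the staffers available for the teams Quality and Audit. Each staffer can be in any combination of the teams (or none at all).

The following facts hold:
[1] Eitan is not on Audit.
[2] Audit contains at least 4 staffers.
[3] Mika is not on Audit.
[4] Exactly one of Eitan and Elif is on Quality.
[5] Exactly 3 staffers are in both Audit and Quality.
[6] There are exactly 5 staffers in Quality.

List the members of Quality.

Quality = {Ada, Eitan, Farida, Mika, Zubin}

From (1): Eitan ∉ Audit.
From (3): Mika ∉ Audit.
(2): only 4 candidates remain for Audit, so all are in.
Suppose Elif ∈ Quality: no assignment then satisfies all the clues, so Elif ∉ Quality.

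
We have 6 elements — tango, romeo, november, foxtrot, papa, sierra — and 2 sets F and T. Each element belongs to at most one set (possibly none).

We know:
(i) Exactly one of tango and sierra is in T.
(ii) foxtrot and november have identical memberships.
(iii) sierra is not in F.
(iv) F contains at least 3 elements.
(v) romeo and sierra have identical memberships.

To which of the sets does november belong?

From (iii): sierra ∉ F.
(v): romeo matches sierra: romeo ∉ F.
Suppose november ∉ F: no assignment then satisfies all the clues, so november ∈ F.

november: F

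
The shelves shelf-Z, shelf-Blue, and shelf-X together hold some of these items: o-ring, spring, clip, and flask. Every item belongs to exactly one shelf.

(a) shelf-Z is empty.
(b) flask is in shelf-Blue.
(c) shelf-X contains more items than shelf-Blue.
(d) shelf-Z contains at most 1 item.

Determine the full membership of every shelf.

shelf-Z = {}; shelf-Blue = {flask}; shelf-X = {clip, o-ring, spring}

From (b): flask ∈ shelf-Blue.
(a): shelf-Z already has 0, so the rest are out.
Suppose o-ring ∈ shelf-Blue: no assignment then satisfies all the clues, so o-ring ∉ shelf-Blue.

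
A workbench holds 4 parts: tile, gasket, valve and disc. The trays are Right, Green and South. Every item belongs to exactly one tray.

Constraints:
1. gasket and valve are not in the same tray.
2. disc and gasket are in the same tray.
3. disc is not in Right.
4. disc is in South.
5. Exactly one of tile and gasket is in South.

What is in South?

From (3): disc ∉ Right.
From (4): disc ∈ South.
(2): gasket matches disc: gasket ∉ Right.
(2): gasket matches disc: gasket ∉ Green.
(2): gasket matches disc: gasket ∈ South.
(5) (exactly one): tile ∉ South.
(1): valve ∉ South.

South = {disc, gasket}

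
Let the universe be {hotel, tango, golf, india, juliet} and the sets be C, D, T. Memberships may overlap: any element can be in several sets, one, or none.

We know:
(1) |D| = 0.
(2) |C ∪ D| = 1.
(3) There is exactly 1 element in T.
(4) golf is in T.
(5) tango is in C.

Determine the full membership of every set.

C = {tango}; D = {}; T = {golf}

From (4): golf ∈ T.
From (5): tango ∈ C.
(1): D already has 0, so the rest are out.
(3): T already has 1, so the rest are out.
Suppose hotel ∈ C: no assignment then satisfies all the clues, so hotel ∉ C.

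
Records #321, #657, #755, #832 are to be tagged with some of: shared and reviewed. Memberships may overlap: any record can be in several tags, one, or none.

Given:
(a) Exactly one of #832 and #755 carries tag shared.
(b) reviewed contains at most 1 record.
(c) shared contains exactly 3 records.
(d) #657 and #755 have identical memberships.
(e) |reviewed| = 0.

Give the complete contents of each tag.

shared = {#321, #657, #755}; reviewed = {}

(e): reviewed already has 0, so the rest are out.
Suppose #321 ∉ shared: no assignment then satisfies all the clues, so #321 ∈ shared.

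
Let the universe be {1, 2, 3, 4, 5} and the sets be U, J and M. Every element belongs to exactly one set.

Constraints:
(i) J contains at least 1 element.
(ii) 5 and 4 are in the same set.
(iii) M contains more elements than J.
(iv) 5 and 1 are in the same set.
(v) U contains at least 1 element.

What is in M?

M = {1, 4, 5}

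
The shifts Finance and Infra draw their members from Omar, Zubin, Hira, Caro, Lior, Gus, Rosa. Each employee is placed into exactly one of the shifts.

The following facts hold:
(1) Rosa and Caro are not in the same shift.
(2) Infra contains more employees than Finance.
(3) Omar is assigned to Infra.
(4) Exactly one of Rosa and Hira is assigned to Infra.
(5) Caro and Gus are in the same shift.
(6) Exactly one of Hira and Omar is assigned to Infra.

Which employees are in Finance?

Finance = {Caro, Gus, Hira}

From (3): Omar ∈ Infra.
(6) (exactly one): Hira ∉ Infra.
Only one shift left: Hira ∈ Finance.
(4) (exactly one): Rosa ∈ Infra.
(1): Caro ∉ Infra.
(5): Gus matches Caro: Gus ∉ Infra.
Only one shift left: Caro ∈ Finance.
Only one shift left: Gus ∈ Finance.
Suppose Zubin ∈ Finance: no assignment then satisfies all the clues, so Zubin ∉ Finance.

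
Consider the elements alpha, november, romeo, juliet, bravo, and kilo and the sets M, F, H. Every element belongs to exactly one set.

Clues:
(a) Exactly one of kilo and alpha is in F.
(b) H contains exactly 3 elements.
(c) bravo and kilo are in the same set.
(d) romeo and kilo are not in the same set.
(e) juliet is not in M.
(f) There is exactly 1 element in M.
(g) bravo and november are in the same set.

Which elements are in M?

M = {romeo}

From (e): juliet ∉ M.
Suppose alpha ∈ M: no assignment then satisfies all the clues, so alpha ∉ M.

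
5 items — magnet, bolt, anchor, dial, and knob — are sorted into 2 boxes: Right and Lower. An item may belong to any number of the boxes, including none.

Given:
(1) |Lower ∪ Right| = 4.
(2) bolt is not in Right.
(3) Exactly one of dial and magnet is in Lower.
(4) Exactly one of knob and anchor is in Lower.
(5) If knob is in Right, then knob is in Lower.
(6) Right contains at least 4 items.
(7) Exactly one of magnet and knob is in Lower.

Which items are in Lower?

Lower = {dial, knob}

From (2): bolt ∉ Right.
(6): only 4 candidates remain for Right, so all are in.
(5): knob ∈ Lower.
(7) (exactly one): magnet ∉ Lower.
(3) (exactly one): dial ∈ Lower.
(4) (exactly one): anchor ∉ Lower.
Suppose bolt ∈ Lower: no assignment then satisfies all the clues, so bolt ∉ Lower.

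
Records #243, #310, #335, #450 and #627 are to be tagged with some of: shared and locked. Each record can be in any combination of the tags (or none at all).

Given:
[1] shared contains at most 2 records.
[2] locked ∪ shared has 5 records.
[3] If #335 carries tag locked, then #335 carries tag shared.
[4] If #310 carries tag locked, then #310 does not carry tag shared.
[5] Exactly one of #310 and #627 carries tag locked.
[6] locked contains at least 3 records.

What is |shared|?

2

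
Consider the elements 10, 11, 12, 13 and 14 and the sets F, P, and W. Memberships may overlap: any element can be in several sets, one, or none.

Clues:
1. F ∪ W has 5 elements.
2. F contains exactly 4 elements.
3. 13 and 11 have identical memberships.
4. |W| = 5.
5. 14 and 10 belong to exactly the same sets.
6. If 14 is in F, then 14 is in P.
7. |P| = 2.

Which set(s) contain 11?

11: F, W

(4): only 5 candidates remain for W, so all are in.
Suppose 11 ∉ F: no assignment then satisfies all the clues, so 11 ∈ F.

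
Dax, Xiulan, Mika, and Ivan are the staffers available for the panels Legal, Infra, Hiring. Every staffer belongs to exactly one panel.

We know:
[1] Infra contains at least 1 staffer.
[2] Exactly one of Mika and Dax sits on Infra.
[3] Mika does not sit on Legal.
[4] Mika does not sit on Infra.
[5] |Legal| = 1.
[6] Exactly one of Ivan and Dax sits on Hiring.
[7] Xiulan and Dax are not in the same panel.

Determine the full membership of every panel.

From (3): Mika ∉ Legal.
From (4): Mika ∉ Infra.
(2) (exactly one): Dax ∈ Infra.
(6) (exactly one): Ivan ∈ Hiring.
(7): Xiulan ∉ Infra.
Only one panel left: Mika ∈ Hiring.
(5): only 1 candidates remain for Legal, so all are in.

Legal = {Xiulan}; Infra = {Dax}; Hiring = {Ivan, Mika}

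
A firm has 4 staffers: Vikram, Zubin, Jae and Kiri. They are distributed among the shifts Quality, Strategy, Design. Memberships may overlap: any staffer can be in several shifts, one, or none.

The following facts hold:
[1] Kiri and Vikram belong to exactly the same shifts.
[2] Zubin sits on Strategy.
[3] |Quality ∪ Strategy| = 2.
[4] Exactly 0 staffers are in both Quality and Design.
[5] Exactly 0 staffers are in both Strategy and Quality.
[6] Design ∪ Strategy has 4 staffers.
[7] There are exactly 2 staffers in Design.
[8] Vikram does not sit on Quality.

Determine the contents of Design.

From (2): Zubin ∈ Strategy.
From (8): Vikram ∉ Quality.
(1): Kiri matches Vikram: Kiri ∉ Quality.
Suppose Vikram ∉ Design: no assignment then satisfies all the clues, so Vikram ∈ Design.

Design = {Kiri, Vikram}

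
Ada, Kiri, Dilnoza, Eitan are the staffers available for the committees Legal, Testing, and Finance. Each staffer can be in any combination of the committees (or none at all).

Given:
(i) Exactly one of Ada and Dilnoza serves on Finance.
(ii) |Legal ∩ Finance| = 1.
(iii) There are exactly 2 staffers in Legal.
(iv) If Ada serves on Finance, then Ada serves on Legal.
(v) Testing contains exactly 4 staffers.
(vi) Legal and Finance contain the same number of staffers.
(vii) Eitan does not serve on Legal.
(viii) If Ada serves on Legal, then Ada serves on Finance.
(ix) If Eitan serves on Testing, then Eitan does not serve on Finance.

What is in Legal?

Legal = {Ada, Dilnoza}

From (vii): Eitan ∉ Legal.
(v): only 4 candidates remain for Testing, so all are in.
(ix): Eitan ∉ Finance.
Suppose Ada ∉ Legal: no assignment then satisfies all the clues, so Ada ∈ Legal.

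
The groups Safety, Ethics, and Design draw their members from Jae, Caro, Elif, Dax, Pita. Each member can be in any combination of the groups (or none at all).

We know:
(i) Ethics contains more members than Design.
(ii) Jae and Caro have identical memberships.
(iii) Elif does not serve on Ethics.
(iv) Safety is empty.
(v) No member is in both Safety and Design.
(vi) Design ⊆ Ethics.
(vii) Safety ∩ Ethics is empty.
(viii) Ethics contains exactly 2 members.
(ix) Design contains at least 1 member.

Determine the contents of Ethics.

Ethics = {Dax, Pita}

From (iii): Elif ∉ Ethics.
(iv): Safety already has 0, so the rest are out.
(vi) contrapositive: Elif ∉ Design.
Suppose Jae ∈ Ethics: no assignment then satisfies all the clues, so Jae ∉ Ethics.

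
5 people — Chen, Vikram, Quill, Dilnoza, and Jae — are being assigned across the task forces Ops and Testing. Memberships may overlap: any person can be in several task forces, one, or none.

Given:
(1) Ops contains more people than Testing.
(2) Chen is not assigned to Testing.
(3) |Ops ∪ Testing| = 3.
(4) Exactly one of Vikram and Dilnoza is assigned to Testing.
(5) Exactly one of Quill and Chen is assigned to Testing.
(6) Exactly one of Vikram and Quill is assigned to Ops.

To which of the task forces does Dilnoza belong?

Dilnoza: Ops, Testing

From (2): Chen ∉ Testing.
(5) (exactly one): Quill ∈ Testing.
Suppose Dilnoza ∉ Ops: no assignment then satisfies all the clues, so Dilnoza ∈ Ops.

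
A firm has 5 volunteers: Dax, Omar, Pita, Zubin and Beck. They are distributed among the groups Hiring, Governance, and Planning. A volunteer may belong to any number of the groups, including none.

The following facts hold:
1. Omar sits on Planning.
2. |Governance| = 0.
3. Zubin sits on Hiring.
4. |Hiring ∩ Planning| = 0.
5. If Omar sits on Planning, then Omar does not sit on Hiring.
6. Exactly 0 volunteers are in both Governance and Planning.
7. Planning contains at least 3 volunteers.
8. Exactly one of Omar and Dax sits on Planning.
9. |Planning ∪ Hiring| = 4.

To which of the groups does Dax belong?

From (1): Omar ∈ Planning.
From (3): Zubin ∈ Hiring.
(2): Governance already has 0, so the rest are out.
(5): Omar ∉ Hiring.
(8) (exactly one): Dax ∉ Planning.
Suppose Dax ∈ Hiring: no assignment then satisfies all the clues, so Dax ∉ Hiring.

Dax: none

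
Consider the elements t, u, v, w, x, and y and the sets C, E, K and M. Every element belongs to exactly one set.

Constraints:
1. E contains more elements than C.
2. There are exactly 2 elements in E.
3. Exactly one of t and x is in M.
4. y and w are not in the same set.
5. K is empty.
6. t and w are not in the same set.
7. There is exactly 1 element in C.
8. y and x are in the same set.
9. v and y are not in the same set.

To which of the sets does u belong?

u: M

(5): K already has 0, so the rest are out.
Suppose u ∈ C: no assignment then satisfies all the clues, so u ∉ C.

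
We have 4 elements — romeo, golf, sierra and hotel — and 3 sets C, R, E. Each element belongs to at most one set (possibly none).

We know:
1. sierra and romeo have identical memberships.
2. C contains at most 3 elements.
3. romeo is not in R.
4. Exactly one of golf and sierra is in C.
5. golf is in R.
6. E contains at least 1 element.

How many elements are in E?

From (3): romeo ∉ R.
From (5): golf ∈ R.
(1): sierra matches romeo: sierra ∉ R.
(4) (exactly one): sierra ∈ C.
(1): romeo matches sierra: romeo ∈ C.
(6): only 1 candidates remain for E, so all are in.

1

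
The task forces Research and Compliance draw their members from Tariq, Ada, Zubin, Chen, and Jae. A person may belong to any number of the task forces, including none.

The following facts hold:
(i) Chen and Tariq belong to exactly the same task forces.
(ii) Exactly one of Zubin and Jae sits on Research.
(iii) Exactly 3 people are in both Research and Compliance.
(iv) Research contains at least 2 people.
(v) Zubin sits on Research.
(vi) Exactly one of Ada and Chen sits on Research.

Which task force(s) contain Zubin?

Zubin: Compliance, Research

From (v): Zubin ∈ Research.
(ii) (exactly one): Jae ∉ Research.
Suppose Zubin ∉ Compliance: no assignment then satisfies all the clues, so Zubin ∈ Compliance.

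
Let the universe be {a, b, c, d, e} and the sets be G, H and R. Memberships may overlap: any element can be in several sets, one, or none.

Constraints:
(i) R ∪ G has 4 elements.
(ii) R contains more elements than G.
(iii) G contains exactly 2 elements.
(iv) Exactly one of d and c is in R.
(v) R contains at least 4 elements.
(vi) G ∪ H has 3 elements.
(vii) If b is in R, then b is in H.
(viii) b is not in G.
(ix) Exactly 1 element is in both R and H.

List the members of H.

H = {b}

From (viii): b ∉ G.
Suppose a ∈ H: no assignment then satisfies all the clues, so a ∉ H.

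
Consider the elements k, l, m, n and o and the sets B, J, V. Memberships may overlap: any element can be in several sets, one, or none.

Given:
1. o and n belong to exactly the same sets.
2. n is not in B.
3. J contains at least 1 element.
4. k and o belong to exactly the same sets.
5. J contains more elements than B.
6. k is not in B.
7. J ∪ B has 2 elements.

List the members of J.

J = {l, m}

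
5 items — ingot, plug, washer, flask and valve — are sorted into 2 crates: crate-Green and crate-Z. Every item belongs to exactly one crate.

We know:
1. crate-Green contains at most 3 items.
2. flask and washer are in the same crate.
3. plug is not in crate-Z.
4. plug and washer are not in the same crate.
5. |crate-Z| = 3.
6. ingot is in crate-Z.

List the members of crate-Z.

From (3): plug ∉ crate-Z.
From (6): ingot ∈ crate-Z.
Only one crate left: plug ∈ crate-Green.
(4): washer ∉ crate-Green.
Only one crate left: washer ∈ crate-Z.
(2): flask matches washer: flask ∉ crate-Green.
(2): flask matches washer: flask ∈ crate-Z.
(5): crate-Z already has 3, so the rest are out.
Only one crate left: valve ∈ crate-Green.

crate-Z = {flask, ingot, washer}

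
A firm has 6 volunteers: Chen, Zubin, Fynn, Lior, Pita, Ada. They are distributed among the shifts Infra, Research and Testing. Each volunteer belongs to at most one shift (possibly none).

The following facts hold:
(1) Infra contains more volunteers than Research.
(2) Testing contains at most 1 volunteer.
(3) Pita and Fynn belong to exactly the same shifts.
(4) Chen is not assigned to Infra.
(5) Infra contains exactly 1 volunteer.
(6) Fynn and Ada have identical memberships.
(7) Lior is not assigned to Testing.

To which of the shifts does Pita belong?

Pita: none

From (4): Chen ∉ Infra.
From (7): Lior ∉ Testing.
Suppose Pita ∈ Infra: no assignment then satisfies all the clues, so Pita ∉ Infra.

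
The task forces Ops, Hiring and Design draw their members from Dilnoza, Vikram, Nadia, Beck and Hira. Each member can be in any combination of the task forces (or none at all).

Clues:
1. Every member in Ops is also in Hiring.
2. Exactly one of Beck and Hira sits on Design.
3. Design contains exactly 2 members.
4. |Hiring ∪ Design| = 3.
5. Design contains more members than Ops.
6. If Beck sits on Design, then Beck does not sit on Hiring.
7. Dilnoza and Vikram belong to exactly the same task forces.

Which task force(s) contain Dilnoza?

Dilnoza: none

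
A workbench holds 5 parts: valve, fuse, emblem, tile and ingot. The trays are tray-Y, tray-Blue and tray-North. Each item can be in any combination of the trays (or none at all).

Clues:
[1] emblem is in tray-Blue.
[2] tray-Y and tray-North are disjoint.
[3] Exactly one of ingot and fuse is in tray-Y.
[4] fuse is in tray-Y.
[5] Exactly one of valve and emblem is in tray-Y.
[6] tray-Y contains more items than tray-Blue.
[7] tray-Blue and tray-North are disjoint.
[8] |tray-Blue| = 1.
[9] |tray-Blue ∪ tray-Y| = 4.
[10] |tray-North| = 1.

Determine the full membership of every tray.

From (1): emblem ∈ tray-Blue.
From (4): fuse ∈ tray-Y.
(2) (disjoint): fuse ∉ tray-North.
(3) (exactly one): ingot ∉ tray-Y.
(7) (disjoint): emblem ∉ tray-North.
(8): tray-Blue already has 1, so the rest are out.
Suppose valve ∉ tray-Y: no assignment then satisfies all the clues, so valve ∈ tray-Y.

tray-Y = {fuse, tile, valve}; tray-Blue = {emblem}; tray-North = {ingot}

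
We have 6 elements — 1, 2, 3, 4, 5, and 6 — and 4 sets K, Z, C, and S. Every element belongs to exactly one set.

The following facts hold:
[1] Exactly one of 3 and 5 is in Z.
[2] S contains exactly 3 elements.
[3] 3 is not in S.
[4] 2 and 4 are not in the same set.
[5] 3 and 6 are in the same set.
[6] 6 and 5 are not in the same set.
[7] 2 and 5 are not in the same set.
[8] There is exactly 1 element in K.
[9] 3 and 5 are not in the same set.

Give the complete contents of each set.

K = {2}; Z = {3, 6}; C = {}; S = {1, 4, 5}

From (3): 3 ∉ S.
(5): 6 matches 3: 6 ∉ S.
Suppose 1 ∈ K: no assignment then satisfies all the clues, so 1 ∉ K.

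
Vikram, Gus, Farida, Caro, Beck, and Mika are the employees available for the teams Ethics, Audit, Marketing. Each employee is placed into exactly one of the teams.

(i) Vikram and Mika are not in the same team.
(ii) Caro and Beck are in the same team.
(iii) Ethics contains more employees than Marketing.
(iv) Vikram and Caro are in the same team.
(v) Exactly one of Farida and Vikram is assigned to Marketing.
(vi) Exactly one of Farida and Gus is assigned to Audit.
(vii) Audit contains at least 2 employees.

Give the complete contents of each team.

Ethics = {Beck, Caro, Vikram}; Audit = {Gus, Mika}; Marketing = {Farida}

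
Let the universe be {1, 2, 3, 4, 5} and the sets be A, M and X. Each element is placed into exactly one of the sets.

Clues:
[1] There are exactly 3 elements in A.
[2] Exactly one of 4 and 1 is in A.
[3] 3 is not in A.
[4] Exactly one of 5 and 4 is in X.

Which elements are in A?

A = {1, 2, 5}

From (3): 3 ∉ A.
Suppose 1 ∉ A: no assignment then satisfies all the clues, so 1 ∈ A.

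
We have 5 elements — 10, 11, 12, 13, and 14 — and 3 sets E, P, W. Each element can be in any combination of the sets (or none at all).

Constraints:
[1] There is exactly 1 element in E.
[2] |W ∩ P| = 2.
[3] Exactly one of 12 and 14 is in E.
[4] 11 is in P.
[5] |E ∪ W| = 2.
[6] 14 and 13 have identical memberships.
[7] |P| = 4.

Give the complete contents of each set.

E = {12}; P = {11, 12, 13, 14}; W = {11, 12}

From (4): 11 ∈ P.
Suppose 10 ∈ E: no assignment then satisfies all the clues, so 10 ∉ E.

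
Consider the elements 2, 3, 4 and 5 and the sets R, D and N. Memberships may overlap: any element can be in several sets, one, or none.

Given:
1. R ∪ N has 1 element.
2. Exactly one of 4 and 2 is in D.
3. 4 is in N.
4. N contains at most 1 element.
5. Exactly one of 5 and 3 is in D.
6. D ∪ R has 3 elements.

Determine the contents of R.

R = {4}

From (3): 4 ∈ N.
(4): N already has 1, so the rest are out.
Suppose 2 ∈ R: no assignment then satisfies all the clues, so 2 ∉ R.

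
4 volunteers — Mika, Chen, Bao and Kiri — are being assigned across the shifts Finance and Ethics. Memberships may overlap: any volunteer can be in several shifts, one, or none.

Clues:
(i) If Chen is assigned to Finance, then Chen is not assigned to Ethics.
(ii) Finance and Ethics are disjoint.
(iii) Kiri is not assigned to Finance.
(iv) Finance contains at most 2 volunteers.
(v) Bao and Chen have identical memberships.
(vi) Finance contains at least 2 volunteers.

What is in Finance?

Finance = {Bao, Chen}

From (iii): Kiri ∉ Finance.
Suppose Mika ∈ Finance: no assignment then satisfies all the clues, so Mika ∉ Finance.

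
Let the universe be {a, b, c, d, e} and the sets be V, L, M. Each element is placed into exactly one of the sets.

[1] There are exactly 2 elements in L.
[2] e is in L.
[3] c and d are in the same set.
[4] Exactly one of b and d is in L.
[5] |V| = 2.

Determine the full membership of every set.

V = {c, d}; L = {b, e}; M = {a}

From (2): e ∈ L.
Suppose a ∈ V: no assignment then satisfies all the clues, so a ∉ V.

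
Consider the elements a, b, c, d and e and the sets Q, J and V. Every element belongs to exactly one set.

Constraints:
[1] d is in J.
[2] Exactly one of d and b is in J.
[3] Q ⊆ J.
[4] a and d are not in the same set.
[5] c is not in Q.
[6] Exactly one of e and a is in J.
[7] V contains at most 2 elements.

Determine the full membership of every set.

From (1): d ∈ J.
From (5): c ∉ Q.
(2) (exactly one): b ∉ J.
(3) contrapositive: b ∉ Q.
(4): a ∉ J.
(6) (exactly one): e ∈ J.
Only one set left: b ∈ V.
(3) contrapositive: a ∉ Q.
Only one set left: a ∈ V.
(7): V already has 2, so the rest are out.
Only one set left: c ∈ J.

Q = {}; J = {c, d, e}; V = {a, b}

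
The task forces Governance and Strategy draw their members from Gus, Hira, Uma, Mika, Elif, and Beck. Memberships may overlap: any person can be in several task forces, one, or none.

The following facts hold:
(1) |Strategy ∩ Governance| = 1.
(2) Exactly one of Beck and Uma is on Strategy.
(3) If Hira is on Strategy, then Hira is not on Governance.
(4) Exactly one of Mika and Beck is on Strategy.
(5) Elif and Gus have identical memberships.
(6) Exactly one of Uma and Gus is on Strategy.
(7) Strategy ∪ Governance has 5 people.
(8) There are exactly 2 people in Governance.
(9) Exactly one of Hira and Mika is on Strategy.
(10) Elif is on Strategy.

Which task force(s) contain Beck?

From (10): Elif ∈ Strategy.
(5): Gus matches Elif: Gus ∈ Strategy.
(6) (exactly one): Uma ∉ Strategy.
(2) (exactly one): Beck ∈ Strategy.
(4) (exactly one): Mika ∉ Strategy.
(9) (exactly one): Hira ∈ Strategy.
(3): Hira ∉ Governance.
Suppose Beck ∉ Governance: no assignment then satisfies all the clues, so Beck ∈ Governance.

Beck: Governance, Strategy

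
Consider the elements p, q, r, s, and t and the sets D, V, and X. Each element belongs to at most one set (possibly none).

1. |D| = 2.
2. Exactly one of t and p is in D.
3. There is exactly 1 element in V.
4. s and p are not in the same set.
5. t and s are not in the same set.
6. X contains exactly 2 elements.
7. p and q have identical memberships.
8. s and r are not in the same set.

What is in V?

V = {s}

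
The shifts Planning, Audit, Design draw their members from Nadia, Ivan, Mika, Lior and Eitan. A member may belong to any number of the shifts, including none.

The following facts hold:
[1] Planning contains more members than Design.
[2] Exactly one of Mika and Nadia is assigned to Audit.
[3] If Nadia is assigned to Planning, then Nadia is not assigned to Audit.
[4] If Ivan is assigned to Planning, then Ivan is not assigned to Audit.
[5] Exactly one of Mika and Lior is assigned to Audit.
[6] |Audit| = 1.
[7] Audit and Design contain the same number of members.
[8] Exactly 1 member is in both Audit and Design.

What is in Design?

Design = {Mika}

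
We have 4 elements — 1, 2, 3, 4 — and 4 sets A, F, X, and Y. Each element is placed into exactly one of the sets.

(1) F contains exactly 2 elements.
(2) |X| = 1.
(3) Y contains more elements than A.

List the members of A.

A = {}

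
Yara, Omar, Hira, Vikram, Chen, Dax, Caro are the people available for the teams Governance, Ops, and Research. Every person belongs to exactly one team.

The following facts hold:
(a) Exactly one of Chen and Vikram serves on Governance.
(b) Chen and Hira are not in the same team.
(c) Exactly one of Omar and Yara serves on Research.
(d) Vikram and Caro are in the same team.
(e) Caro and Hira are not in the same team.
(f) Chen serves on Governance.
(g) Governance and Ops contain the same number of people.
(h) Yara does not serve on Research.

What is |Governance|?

From (f): Chen ∈ Governance.
From (h): Yara ∉ Research.
(a) (exactly one): Vikram ∉ Governance.
(b): Hira ∉ Governance.
(c) (exactly one): Omar ∈ Research.
(d): Caro matches Vikram: Caro ∉ Governance.

2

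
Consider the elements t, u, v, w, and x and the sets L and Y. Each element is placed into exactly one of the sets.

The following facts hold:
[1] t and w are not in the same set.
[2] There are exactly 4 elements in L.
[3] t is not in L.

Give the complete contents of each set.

L = {u, v, w, x}; Y = {t}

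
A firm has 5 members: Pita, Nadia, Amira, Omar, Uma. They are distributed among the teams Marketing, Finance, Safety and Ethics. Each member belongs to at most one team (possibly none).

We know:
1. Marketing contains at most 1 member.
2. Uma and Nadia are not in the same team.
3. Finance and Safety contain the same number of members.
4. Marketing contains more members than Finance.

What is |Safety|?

0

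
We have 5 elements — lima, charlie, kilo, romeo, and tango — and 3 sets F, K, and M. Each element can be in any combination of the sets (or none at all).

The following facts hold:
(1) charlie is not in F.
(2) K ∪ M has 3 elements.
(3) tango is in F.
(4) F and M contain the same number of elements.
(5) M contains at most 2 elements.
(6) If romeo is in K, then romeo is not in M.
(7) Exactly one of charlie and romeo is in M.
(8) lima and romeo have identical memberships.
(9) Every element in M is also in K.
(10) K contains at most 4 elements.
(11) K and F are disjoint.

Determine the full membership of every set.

F = {tango}; K = {charlie, lima, romeo}; M = {charlie}

From (1): charlie ∉ F.
From (3): tango ∈ F.
(11) (disjoint): tango ∉ K.
(9) contrapositive: tango ∉ M.
Suppose lima ∈ F: no assignment then satisfies all the clues, so lima ∉ F.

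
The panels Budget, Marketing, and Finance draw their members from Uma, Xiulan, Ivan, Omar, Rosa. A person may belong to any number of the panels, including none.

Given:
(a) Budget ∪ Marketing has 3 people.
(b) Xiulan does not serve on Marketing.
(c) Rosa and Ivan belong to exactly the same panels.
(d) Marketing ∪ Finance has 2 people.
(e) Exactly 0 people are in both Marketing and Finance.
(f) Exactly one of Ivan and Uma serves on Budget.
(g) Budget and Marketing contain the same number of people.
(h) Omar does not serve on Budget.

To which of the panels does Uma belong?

Uma: Budget, Marketing

From (b): Xiulan ∉ Marketing.
From (h): Omar ∉ Budget.
Suppose Uma ∉ Budget: no assignment then satisfies all the clues, so Uma ∈ Budget.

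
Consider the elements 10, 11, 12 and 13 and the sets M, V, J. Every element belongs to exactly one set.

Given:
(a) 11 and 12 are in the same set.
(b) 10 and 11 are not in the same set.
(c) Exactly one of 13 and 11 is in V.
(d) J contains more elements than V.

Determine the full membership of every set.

M = {10}; V = {13}; J = {11, 12}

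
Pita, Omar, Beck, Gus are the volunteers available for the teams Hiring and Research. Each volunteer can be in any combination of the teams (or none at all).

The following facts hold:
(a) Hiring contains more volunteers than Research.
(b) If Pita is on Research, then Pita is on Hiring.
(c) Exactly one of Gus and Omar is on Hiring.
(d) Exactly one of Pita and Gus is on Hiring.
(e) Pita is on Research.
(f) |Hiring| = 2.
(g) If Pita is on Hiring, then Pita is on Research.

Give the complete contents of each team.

Hiring = {Omar, Pita}; Research = {Pita}

From (e): Pita ∈ Research.
(b): Pita ∈ Hiring.
(d) (exactly one): Gus ∉ Hiring.
(c) (exactly one): Omar ∈ Hiring.
(f): Hiring already has 2, so the rest are out.
Suppose Omar ∈ Research: no assignment then satisfies all the clues, so Omar ∉ Research.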